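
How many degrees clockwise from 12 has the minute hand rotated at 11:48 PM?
The minute hand moves 6 degrees per minute.
At 11:48: 48 x 6 = 288 degrees

Final answer: 288 degrees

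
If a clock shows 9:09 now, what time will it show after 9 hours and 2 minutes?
Starting time: 9:09
Adding 2 minutes to 9 minutes: 9 + 2 = 11 minutes
Adding 9 hours: 9 + 9 = 18 - 12 = 6
Final time: 6:11

Final answer: 6:11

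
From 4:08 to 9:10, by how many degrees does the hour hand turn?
The hour hand moves 0.5 degrees per minute.
Time elapsed: 9:10 - 4:08 = 302 minutes
Angular displacement: 302 x 0.5 = 151 degrees

Final answer: 151 degrees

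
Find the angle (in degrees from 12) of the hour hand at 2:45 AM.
The hour hand moves 30 degrees per hour and 0.5 degrees per minute.
At 2:45: (2) x 30 + 45 x 0.5 = 60 + 22.5 = 82.5 degrees

Final answer: 82.5 degrees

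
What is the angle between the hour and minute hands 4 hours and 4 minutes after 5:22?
First find the time 4 hours and 4 minutes after 5:22.
Total minutes: 5 x 60 + 22 + 4 x 60 + 4 = 566.
566 mod 720 = 566 minutes = 9:26.
Now compute the angle at 9:26:
Hour hand: 9 x 30 + 26 x 0.5 = 283 degrees
Minute hand: 26 x 6 = 156 degrees
Difference: |283 - 156| = 127 degrees
The angle is 127 degrees

Final answer: 127 degrees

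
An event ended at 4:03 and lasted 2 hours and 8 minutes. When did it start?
Starting time: 4:03 = 243 total minutes past 12:00
Subtracting: 2 hours and 8 minutes = 128 minutes
243 - 128 = 115 minutes
= 1 hour and 55 minutes past 12:00 = 1:55

Final answer: 1:55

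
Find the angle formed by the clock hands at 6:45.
Hour hand position: 6 x 30 + 45 x 0.5 = 202.5 degrees
Minute hand position: 45 x 6 = 270 degrees
Difference: |202.5 - 270| = 67.5 degrees
The angle between the hands is 67.5 degrees

Final answer: 67.5 degrees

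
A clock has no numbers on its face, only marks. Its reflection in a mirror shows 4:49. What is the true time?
Reflection across the vertical (12-6) axis maps a hand at angle A degrees to (360 - A) degrees, which sends a reading of T minutes past 12:00 to (720 - T) minutes past 12:00.
Mirror reads 4:49 = 289 minutes past 12:00.
Actual time: (720 - 289) mod 720 = 431 minutes = 7:11.

Final answer: 7:11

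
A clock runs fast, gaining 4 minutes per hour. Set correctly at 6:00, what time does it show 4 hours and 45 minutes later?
For every 60 true minutes, the faulty clock advances 60 + 4 = 64 minutes.
True elapsed: 4 hours and 45 minutes = 285 minutes.
Faulty clock advances: 285 x 64/60 = 304 minutes (drift: 19 minutes ahead).
Shown time: 6:00 + 304 minutes = 11:04.

Final answer: 11:04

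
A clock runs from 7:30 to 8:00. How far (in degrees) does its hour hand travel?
The hour hand moves 0.5 degrees per minute.
Time elapsed: 8:00 - 7:30 = 30 minutes
Angular displacement: 30 x 0.5 = 15 degrees

Final answer: 15 degrees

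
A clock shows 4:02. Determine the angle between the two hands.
Hour hand position: 4 x 30 + 2 x 0.5 = 121 degrees
Minute hand position: 2 x 6 = 12 degrees
Difference: |121 - 12| = 109 degrees
The angle between the hands is 109 degrees

Final answer: 109 degrees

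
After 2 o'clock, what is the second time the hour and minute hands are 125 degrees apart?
At t minutes past 2:00, the hour hand is at 30 x 2 + 0.5t degrees and the minute hand is at 6t degrees.
The smaller angle between them is 125 degrees when |30H - 5.5t| = 125 or |30H - 5.5t| = 235.
With H = 2, solve 30 x 2 - 5.5t = +/- target for each target:
  t = (30 x 2 - 125) / 5.5 = -11.82 (outside (0, 60))
  t = (30 x 2 + 125) / 5.5 = 33.64
  t = (30 x 2 - 235) / 5.5 = -31.82 (outside (0, 60))
  t = (30 x 2 + 235) / 5.5 = 53.64
Valid solutions in (0, 60): {33.64, 53.64} minutes.
The second occurrence is t = 53.64 minutes.
The hands form a 125-degree angle at 53.64 minutes past 2:00.

Final answer: 53.64 minutes past 2:00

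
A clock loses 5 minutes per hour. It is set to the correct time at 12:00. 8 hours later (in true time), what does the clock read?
For every 60 true minutes, the faulty clock advances 60 - 5 = 55 minutes.
True elapsed: 8 hours = 480 minutes.
Faulty clock advances: 480 x 55/60 = 440 minutes (drift: 40 minutes behind).
Shown time: 12:00 + 440 minutes = 7:20.

Final answer: 7:20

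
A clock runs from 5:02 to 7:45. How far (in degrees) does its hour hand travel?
The hour hand moves 0.5 degrees per minute.
Time elapsed: 7:45 - 5:02 = 163 minutes
Angular displacement: 163 x 0.5 = 81.5 degrees

Final answer: 81.5 degrees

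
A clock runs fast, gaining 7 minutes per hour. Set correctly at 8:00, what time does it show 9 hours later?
For every 60 true minutes, the faulty clock advances 60 + 7 = 67 minutes.
True elapsed: 9 hours = 540 minutes.
Faulty clock advances: 540 x 67/60 = 603 minutes (drift: 63 minutes ahead).
Shown time: 8:00 + 603 minutes = 6:03.

Final answer: 6:03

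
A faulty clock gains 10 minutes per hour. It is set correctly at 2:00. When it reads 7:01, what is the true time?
For every 60 true minutes, the faulty clock advances 70 minutes, so 1 faulty-clock minute corresponds to 60/70 true minutes.
From 2:00 to 7:01 on the faulty dial is 301 minutes.
True elapsed: 301 x 60/70 = 258 minutes = 4 hours and 18 minutes.
True time: 2:00 + 4 hours and 18 minutes = 6:18.

Final answer: 6:18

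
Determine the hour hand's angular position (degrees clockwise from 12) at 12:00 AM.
The hour hand moves 30 degrees per hour and 0.5 degrees per minute.
At 12:00: (0) x 30 + 0 x 0.5 = 0 + 0 = 0 degrees

Final answer: 0 degrees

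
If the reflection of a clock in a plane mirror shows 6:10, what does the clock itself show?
Reflection across the vertical (12-6) axis maps a hand at angle A degrees to (360 - A) degrees, which sends a reading of T minutes past 12:00 to (720 - T) minutes past 12:00.
Mirror reads 6:10 = 370 minutes past 12:00.
Actual time: (720 - 370) mod 720 = 350 minutes = 5:50.

Final answer: 5:50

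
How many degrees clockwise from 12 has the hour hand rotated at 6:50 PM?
The hour hand moves 30 degrees per hour and 0.5 degrees per minute.
At 6:50: (6) x 30 + 50 x 0.5 = 180 + 25 = 205 degrees

Final answer: 205 degrees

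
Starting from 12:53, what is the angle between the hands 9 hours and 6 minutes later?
First find the time 9 hours and 6 minutes after 12:53.
Total minutes: 12 x 60 + 53 + 9 x 60 + 6 = 1319.
1319 mod 720 = 599 minutes = 9:59.
Now compute the angle at 9:59:
Hour hand: 9 x 30 + 59 x 0.5 = 299.5 degrees
Minute hand: 59 x 6 = 354 degrees
Difference: |299.5 - 354| = 54.5 degrees
The angle is 54.5 degrees

Final answer: 54.5 degrees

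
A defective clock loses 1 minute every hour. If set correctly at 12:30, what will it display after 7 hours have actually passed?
For every 60 true minutes, the faulty clock advances 60 - 1 = 59 minutes.
True elapsed: 7 hours = 420 minutes.
Faulty clock advances: 420 x 59/60 = 413 minutes (drift: 7 minutes behind).
Shown time: 12:30 + 413 minutes = 7:23.

Final answer: 7:23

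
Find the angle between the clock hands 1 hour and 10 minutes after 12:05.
First find the time 1 hour and 10 minutes after 12:05.
Total minutes: 12 x 60 + 5 + 1 x 60 + 10 = 795.
795 mod 720 = 75 minutes = 1:15.
Now compute the angle at 1:15:
Hour hand: 1 x 30 + 15 x 0.5 = 37.5 degrees
Minute hand: 15 x 6 = 90 degrees
Difference: |37.5 - 90| = 52.5 degrees
The angle is 52.5 degrees

Final answer: 52.5 degrees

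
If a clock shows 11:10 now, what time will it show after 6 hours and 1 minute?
Starting time: 11:10
Adding 1 minute to 10 minutes: 10 + 1 = 11 minutes
Adding 6 hours: 11 + 6 = 17 - 12 = 5
Final time: 5:11

Final answer: 5:11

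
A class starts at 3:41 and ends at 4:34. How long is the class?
From 3:41 to 4:34:
(4 x 60 + 34) - (3 x 60 + 41) = 274 - 221 = 53 minutes
= 53 minutes

Final answer: 53 minutes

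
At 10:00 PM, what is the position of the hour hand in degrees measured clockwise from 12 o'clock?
The hour hand moves 30 degrees per hour and 0.5 degrees per minute.
At 10:00: (10) x 30 + 0 x 0.5 = 300 + 0 = 300 degrees

Final answer: 300 degrees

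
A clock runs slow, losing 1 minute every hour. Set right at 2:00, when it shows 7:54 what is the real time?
For every 60 true minutes, the faulty clock advances 59 minutes, so 1 faulty-clock minute corresponds to 60/59 true minutes.
From 2:00 to 7:54 on the faulty dial is 354 minutes.
True elapsed: 354 x 60/59 = 360 minutes = 6 hours.
True time: 2:00 + 6 hours = 8:00.

Final answer: 8:00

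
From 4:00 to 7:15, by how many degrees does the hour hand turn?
The hour hand moves 0.5 degrees per minute.
Time elapsed: 7:15 - 4:00 = 195 minutes
Angular displacement: 195 x 0.5 = 97.5 degrees

Final answer: 97.5 degrees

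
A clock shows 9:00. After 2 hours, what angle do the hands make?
First find the time 2 hours after 9:00.
Total minutes: 9 x 60 + 0 + 2 x 60 + 0 = 660.
660 mod 720 = 660 minutes = 11:00.
Now compute the angle at 11:00:
Hour hand: 11 x 30 + 0 x 0.5 = 330 degrees
Minute hand: 0 x 6 = 0 degrees
Difference: |330 - 0| = 330 degrees
Smaller angle: 360 - 330 = 30 degrees

Final answer: 30 degrees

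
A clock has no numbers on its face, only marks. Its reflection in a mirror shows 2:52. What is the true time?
Reflection across the vertical (12-6) axis maps a hand at angle A degrees to (360 - A) degrees, which sends a reading of T minutes past 12:00 to (720 - T) minutes past 12:00.
Mirror reads 2:52 = 172 minutes past 12:00.
Actual time: (720 - 172) mod 720 = 548 minutes = 9:08.

Final answer: 9:08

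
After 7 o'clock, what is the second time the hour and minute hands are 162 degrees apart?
At t minutes past 7:00, the hour hand is at 30 x 7 + 0.5t degrees and the minute hand is at 6t degrees.
The smaller angle between them is 162 degrees when |30H - 5.5t| = 162 or |30H - 5.5t| = 198.
With H = 7, solve 30 x 7 - 5.5t = +/- target for each target:
  t = (30 x 7 - 162) / 5.5 = 8.73
  t = (30 x 7 + 162) / 5.5 = 67.64 (outside (0, 60))
  t = (30 x 7 - 198) / 5.5 = 2.18
  t = (30 x 7 + 198) / 5.5 = 74.18 (outside (0, 60))
Valid solutions in (0, 60): {2.18, 8.73} minutes.
The second occurrence is t = 8.73 minutes.
The hands form a 162-degree angle at 8.73 minutes past 7:00.

Final answer: 8.73 minutes past 7:00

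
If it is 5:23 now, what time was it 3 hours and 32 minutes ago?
Starting time: 5:23 = 323 total minutes past 12:00
Subtracting: 3 hours and 32 minutes = 212 minutes
323 - 212 = 111 minutes
= 1 hour and 51 minutes past 12:00 = 1:51

Final answer: 1:51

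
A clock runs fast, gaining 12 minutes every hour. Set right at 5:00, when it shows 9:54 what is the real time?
For every 60 true minutes, the faulty clock advances 72 minutes, so 1 faulty-clock minute corresponds to 60/72 true minutes.
From 5:00 to 9:54 on the faulty dial is 294 minutes.
True elapsed: 294 x 60/72 = 245 minutes = 4 hours and 5 minutes.
True time: 5:00 + 4 hours and 5 minutes = 9:05.

Final answer: 9:05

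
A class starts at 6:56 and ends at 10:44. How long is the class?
From 6:56 to 10:44:
(10 x 60 + 44) - (6 x 60 + 56) = 644 - 416 = 228 minutes
= 3 hours and 48 minutes

Final answer: 3 hours and 48 minutes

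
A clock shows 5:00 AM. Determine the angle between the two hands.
Hour hand position: 5 x 30 + 0 x 0.5 = 150 degrees
Minute hand position: 0 x 6 = 0 degrees
Difference: |150 - 0| = 150 degrees
The angle between the hands is 150 degrees

Final answer: 150 degrees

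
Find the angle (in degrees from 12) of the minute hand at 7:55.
The minute hand moves 6 degrees per minute.
At 7:55: 55 x 6 = 330 degrees

Final answer: 330 degrees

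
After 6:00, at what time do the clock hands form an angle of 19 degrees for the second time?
At t minutes past 6:00, the hour hand is at 30 x 6 + 0.5t degrees and the minute hand is at 6t degrees.
The smaller angle between them is 19 degrees when |30H - 5.5t| = 19 or |30H - 5.5t| = 341.
With H = 6, solve 30 x 6 - 5.5t = +/- target for each target:
  t = (30 x 6 - 19) / 5.5 = 29.27
  t = (30 x 6 + 19) / 5.5 = 36.18
  t = (30 x 6 - 341) / 5.5 = -29.27 (outside (0, 60))
  t = (30 x 6 + 341) / 5.5 = 94.73 (outside (0, 60))
Valid solutions in (0, 60): {29.27, 36.18} minutes.
The second occurrence is t = 36.18 minutes.
The hands form a 19-degree angle at 36.18 minutes past 6:00.

Final answer: 36.18 minutes past 6:00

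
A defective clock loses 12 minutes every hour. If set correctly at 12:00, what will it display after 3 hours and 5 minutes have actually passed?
For every 60 true minutes, the faulty clock advances 60 - 12 = 48 minutes.
True elapsed: 3 hours and 5 minutes = 185 minutes.
Faulty clock advances: 185 x 48/60 = 148 minutes (drift: 37 minutes behind).
Shown time: 12:00 + 148 minutes = 2:28.

Final answer: 2:28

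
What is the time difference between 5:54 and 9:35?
From 5:54 to 9:35:
(9 x 60 + 35) - (5 x 60 + 54) = 575 - 354 = 221 minutes
= 3 hours and 41 minutes

Final answer: 3 hours and 41 minutes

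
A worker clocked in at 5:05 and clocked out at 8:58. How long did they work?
From 5:05 to 8:58:
(8 x 60 + 58) - (5 x 60 + 5) = 538 - 305 = 233 minutes
= 3 hours and 53 minutes

Final answer: 3 hours and 53 minutes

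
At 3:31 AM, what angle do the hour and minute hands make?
Hour hand position: 3 x 30 + 31 x 0.5 = 105.5 degrees
Minute hand position: 31 x 6 = 186 degrees
Difference: |105.5 - 186| = 80.5 degrees
The angle between the hands is 80.5 degrees

Final answer: 80.5 degrees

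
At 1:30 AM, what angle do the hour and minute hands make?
Hour hand position: 1 x 30 + 30 x 0.5 = 45 degrees
Minute hand position: 30 x 6 = 180 degrees
Difference: |45 - 180| = 135 degrees
The angle between the hands is 135 degrees

Final answer: 135 degrees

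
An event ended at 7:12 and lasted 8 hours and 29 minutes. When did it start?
Starting time: 7:12 = 432 total minutes past 12:00
Subtracting: 8 hours and 29 minutes = 509 minutes
432 - 509 = -77 (negative, add 12 hours = 720) = 643 minutes
= 10 hours and 43 minutes past 12:00 = 10:43

Final answer: 10:43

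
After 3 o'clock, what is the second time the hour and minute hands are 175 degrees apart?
At t minutes past 3:00, the hour hand is at 30 x 3 + 0.5t degrees and the minute hand is at 6t degrees.
The smaller angle between them is 175 degrees when |30H - 5.5t| = 175 or |30H - 5.5t| = 185.
With H = 3, solve 30 x 3 - 5.5t = +/- target for each target:
  t = (30 x 3 - 175) / 5.5 = -15.45 (outside (0, 60))
  t = (30 x 3 + 175) / 5.5 = 48.18
  t = (30 x 3 - 185) / 5.5 = -17.27 (outside (0, 60))
  t = (30 x 3 + 185) / 5.5 = 50
Valid solutions in (0, 60): {48.18, 50} minutes.
The second occurrence is t = 50 minutes.
The hands form a 175-degree angle at 50 minutes past 3:00.

Final answer: 50 minutes past 3:00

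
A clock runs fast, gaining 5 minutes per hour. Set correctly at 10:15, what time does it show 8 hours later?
For every 60 true minutes, the faulty clock advances 60 + 5 = 65 minutes.
True elapsed: 8 hours = 480 minutes.
Faulty clock advances: 480 x 65/60 = 520 minutes (drift: 40 minutes ahead).
Shown time: 10:15 + 520 minutes = 6:55.

Final answer: 6:55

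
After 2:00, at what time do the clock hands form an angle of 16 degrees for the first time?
At t minutes past 2:00, the hour hand is at 30 x 2 + 0.5t degrees and the minute hand is at 6t degrees.
The smaller angle between them is 16 degrees when |30H - 5.5t| = 16 or |30H - 5.5t| = 344.
With H = 2, solve 30 x 2 - 5.5t = +/- target for each target:
  t = (30 x 2 - 16) / 5.5 = 8
  t = (30 x 2 + 16) / 5.5 = 13.82
  t = (30 x 2 - 344) / 5.5 = -51.64 (outside (0, 60))
  t = (30 x 2 + 344) / 5.5 = 73.45 (outside (0, 60))
Valid solutions in (0, 60): {8, 13.82} minutes.
The first occurrence is t = 8 minutes.
The hands form a 16-degree angle at 8 minutes past 2:00.

Final answer: 8 minutes past 2:00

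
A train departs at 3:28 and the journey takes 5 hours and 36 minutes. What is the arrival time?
Starting time: 3:28
Adding 36 minutes to 28 minutes: 28 + 36 = 64 minutes = 1 hour and 4 minutes
Adding 5 hours: 3 + 5 + 1 (carry) = 9
Final time: 9:04

Final answer: 9:04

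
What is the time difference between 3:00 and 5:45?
From 3:00 to 5:45:
(5 x 60 + 45) - (3 x 60 + 0) = 345 - 180 = 165 minutes
= 2 hours and 45 minutes

Final answer: 2 hours and 45 minutes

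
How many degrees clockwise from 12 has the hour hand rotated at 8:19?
The hour hand moves 30 degrees per hour and 0.5 degrees per minute.
At 8:19: (8) x 30 + 19 x 0.5 = 240 + 9.5 = 249.5 degrees

Final answer: 249.5 degrees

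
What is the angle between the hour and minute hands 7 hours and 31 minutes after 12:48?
First find the time 7 hours and 31 minutes after 12:48.
Total minutes: 12 x 60 + 48 + 7 x 60 + 31 = 1219.
1219 mod 720 = 499 minutes = 8:19.
Now compute the angle at 8:19:
Hour hand: 8 x 30 + 19 x 0.5 = 249.5 degrees
Minute hand: 19 x 6 = 114 degrees
Difference: |249.5 - 114| = 135.5 degrees
The angle is 135.5 degrees

Final answer: 135.5 degrees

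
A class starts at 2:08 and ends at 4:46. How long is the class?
From 2:08 to 4:46:
(4 x 60 + 46) - (2 x 60 + 8) = 286 - 128 = 158 minutes
= 2 hours and 38 minutes

Final answer: 2 hours and 38 minutes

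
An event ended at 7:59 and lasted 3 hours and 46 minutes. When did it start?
Starting time: 7:59 = 479 total minutes past 12:00
Subtracting: 3 hours and 46 minutes = 226 minutes
479 - 226 = 253 minutes
= 4 hours and 13 minutes past 12:00 = 4:13

Final answer: 4:13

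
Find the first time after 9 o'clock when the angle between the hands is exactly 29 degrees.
At t minutes past 9:00, the hour hand is at 30 x 9 + 0.5t degrees and the minute hand is at 6t degrees.
The smaller angle between them is 29 degrees when |30H - 5.5t| = 29 or |30H - 5.5t| = 331.
With H = 9, solve 30 x 9 - 5.5t = +/- target for each target:
  t = (30 x 9 - 29) / 5.5 = 43.82
  t = (30 x 9 + 29) / 5.5 = 54.36
  t = (30 x 9 - 331) / 5.5 = -11.09 (outside (0, 60))
  t = (30 x 9 + 331) / 5.5 = 109.27 (outside (0, 60))
Valid solutions in (0, 60): {43.82, 54.36} minutes.
The first occurrence is t = 43.82 minutes.
The hands form a 29-degree angle at 43.82 minutes past 9:00.

Final answer: 43.82 minutes past 9:00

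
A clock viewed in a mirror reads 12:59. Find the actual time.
Reflection across the vertical (12-6) axis maps a hand at angle A degrees to (360 - A) degrees, which sends a reading of T minutes past 12:00 to (720 - T) minutes past 12:00.
Mirror reads 12:59 = 59 minutes past 12:00.
Actual time: (720 - 59) mod 720 = 661 minutes = 11:01.

Final answer: 11:01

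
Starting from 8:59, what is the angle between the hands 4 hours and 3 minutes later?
First find the time 4 hours and 3 minutes after 8:59.
Total minutes: 8 x 60 + 59 + 4 x 60 + 3 = 782.
782 mod 720 = 62 minutes = 1:02.
Now compute the angle at 1:02:
Hour hand: 1 x 30 + 2 x 0.5 = 31 degrees
Minute hand: 2 x 6 = 12 degrees
Difference: |31 - 12| = 19 degrees
The angle is 19 degrees

Final answer: 19 degrees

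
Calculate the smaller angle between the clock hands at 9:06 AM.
Hour hand position: 9 x 30 + 6 x 0.5 = 273 degrees
Minute hand position: 6 x 6 = 36 degrees
Difference: |273 - 36| = 237 degrees
Since 237 > 180, the smaller angle is 360 - 237 = 123 degrees

Final answer: 123 degrees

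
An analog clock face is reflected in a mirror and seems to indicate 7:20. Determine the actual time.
Reflection across the vertical (12-6) axis maps a hand at angle A degrees to (360 - A) degrees, which sends a reading of T minutes past 12:00 to (720 - T) minutes past 12:00.
Mirror reads 7:20 = 440 minutes past 12:00.
Actual time: (720 - 440) mod 720 = 280 minutes = 4:40.

Final answer: 4:40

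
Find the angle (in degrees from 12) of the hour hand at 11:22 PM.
The hour hand moves 30 degrees per hour and 0.5 degrees per minute.
At 11:22: (11) x 30 + 22 x 0.5 = 330 + 11 = 341 degrees

Final answer: 341 degrees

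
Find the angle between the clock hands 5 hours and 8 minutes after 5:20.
First find the time 5 hours and 8 minutes after 5:20.
Total minutes: 5 x 60 + 20 + 5 x 60 + 8 = 628.
628 mod 720 = 628 minutes = 10:28.
Now compute the angle at 10:28:
Hour hand: 10 x 30 + 28 x 0.5 = 314 degrees
Minute hand: 28 x 6 = 168 degrees
Difference: |314 - 168| = 146 degrees
The angle is 146 degrees

Final answer: 146 degrees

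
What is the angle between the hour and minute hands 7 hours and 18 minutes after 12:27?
First find the time 7 hours and 18 minutes after 12:27.
Total minutes: 12 x 60 + 27 + 7 x 60 + 18 = 1185.
1185 mod 720 = 465 minutes = 7:45.
Now compute the angle at 7:45:
Hour hand: 7 x 30 + 45 x 0.5 = 232.5 degrees
Minute hand: 45 x 6 = 270 degrees
Difference: |232.5 - 270| = 37.5 degrees
The angle is 37.5 degrees

Final answer: 37.5 degrees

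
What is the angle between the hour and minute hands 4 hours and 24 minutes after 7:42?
First find the time 4 hours and 24 minutes after 7:42.
Total minutes: 7 x 60 + 42 + 4 x 60 + 24 = 726.
726 mod 720 = 6 minutes = 12:06.
Now compute the angle at 12:06:
Hour hand: 0 x 30 + 6 x 0.5 = 3 degrees
Minute hand: 6 x 6 = 36 degrees
Difference: |3 - 36| = 33 degrees
The angle is 33 degrees

Final answer: 33 degrees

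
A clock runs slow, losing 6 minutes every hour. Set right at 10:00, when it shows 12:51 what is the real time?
For every 60 true minutes, the faulty clock advances 54 minutes, so 1 faulty-clock minute corresponds to 60/54 true minutes.
From 10:00 to 12:51 on the faulty dial is 171 minutes.
True elapsed: 171 x 60/54 = 190 minutes = 3 hours and 10 minutes.
True time: 10:00 + 3 hours and 10 minutes = 1:10.

Final answer: 1:10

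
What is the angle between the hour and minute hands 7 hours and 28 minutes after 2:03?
First find the time 7 hours and 28 minutes after 2:03.
Total minutes: 2 x 60 + 3 + 7 x 60 + 28 = 571.
571 mod 720 = 571 minutes = 9:31.
Now compute the angle at 9:31:
Hour hand: 9 x 30 + 31 x 0.5 = 285.5 degrees
Minute hand: 31 x 6 = 186 degrees
Difference: |285.5 - 186| = 99.5 degrees
The angle is 99.5 degrees

Final answer: 99.5 degrees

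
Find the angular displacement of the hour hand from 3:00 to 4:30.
The hour hand moves 0.5 degrees per minute.
Time elapsed: 4:30 - 3:00 = 90 minutes
Angular displacement: 90 x 0.5 = 45 degrees

Final answer: 45 degrees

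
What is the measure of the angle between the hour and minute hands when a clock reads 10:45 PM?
Hour hand position: 10 x 30 + 45 x 0.5 = 322.5 degrees
Minute hand position: 45 x 6 = 270 degrees
Difference: |322.5 - 270| = 52.5 degrees
The angle between the hands is 52.5 degrees

Final answer: 52.5 degrees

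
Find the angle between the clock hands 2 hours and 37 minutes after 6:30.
First find the time 2 hours and 37 minutes after 6:30.
Total minutes: 6 x 60 + 30 + 2 x 60 + 37 = 547.
547 mod 720 = 547 minutes = 9:07.
Now compute the angle at 9:07:
Hour hand: 9 x 30 + 7 x 0.5 = 273.5 degrees
Minute hand: 7 x 6 = 42 degrees
Difference: |273.5 - 42| = 231.5 degrees
Smaller angle: 360 - 231.5 = 128.5 degrees

Final answer: 128.5 degrees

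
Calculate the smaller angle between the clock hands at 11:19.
Hour hand position: 11 x 30 + 19 x 0.5 = 339.5 degrees
Minute hand position: 19 x 6 = 114 degrees
Difference: |339.5 - 114| = 225.5 degrees
Since 225.5 > 180, the smaller angle is 360 - 225.5 = 134.5 degrees

Final answer: 134.5 degrees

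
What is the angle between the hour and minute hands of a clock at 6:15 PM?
Hour hand position: 6 x 30 + 15 x 0.5 = 187.5 degrees
Minute hand position: 15 x 6 = 90 degrees
Difference: |187.5 - 90| = 97.5 degrees
The angle between the hands is 97.5 degrees

Final answer: 97.5 degrees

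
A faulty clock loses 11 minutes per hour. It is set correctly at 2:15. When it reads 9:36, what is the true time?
For every 60 true minutes, the faulty clock advances 49 minutes, so 1 faulty-clock minute corresponds to 60/49 true minutes.
From 2:15 to 9:36 on the faulty dial is 441 minutes.
True elapsed: 441 x 60/49 = 540 minutes = 9 hours.
True time: 2:15 + 9 hours = 11:15.

Final answer: 11:15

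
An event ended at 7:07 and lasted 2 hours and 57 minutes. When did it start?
Starting time: 7:07 = 427 total minutes past 12:00
Subtracting: 2 hours and 57 minutes = 177 minutes
427 - 177 = 250 minutes
= 4 hours and 10 minutes past 12:00 = 4:10

Final answer: 4:10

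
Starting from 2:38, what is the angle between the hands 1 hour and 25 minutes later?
First find the time 1 hour and 25 minutes after 2:38.
Total minutes: 2 x 60 + 38 + 1 x 60 + 25 = 243.
243 mod 720 = 243 minutes = 4:03.
Now compute the angle at 4:03:
Hour hand: 4 x 30 + 3 x 0.5 = 121.5 degrees
Minute hand: 3 x 6 = 18 degrees
Difference: |121.5 - 18| = 103.5 degrees
The angle is 103.5 degrees

Final answer: 103.5 degrees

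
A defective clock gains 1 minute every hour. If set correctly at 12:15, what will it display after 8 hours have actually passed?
For every 60 true minutes, the faulty clock advances 60 + 1 = 61 minutes.
True elapsed: 8 hours = 480 minutes.
Faulty clock advances: 480 x 61/60 = 488 minutes (drift: 8 minutes ahead).
Shown time: 12:15 + 488 minutes = 8:23.

Final answer: 8:23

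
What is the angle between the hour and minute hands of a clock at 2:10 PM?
Hour hand position: 2 x 30 + 10 x 0.5 = 65 degrees
Minute hand position: 10 x 6 = 60 degrees
Difference: |65 - 60| = 5 degrees
The angle between the hands is 5 degrees

Final answer: 5 degrees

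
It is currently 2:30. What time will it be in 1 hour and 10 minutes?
Starting time: 2:30
Adding 10 minutes to 30 minutes: 30 + 10 = 40 minutes
Adding 1 hour: 2 + 1 = 3
Final time: 3:40

Final answer: 3:40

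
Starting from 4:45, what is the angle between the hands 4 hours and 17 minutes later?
First find the time 4 hours and 17 minutes after 4:45.
Total minutes: 4 x 60 + 45 + 4 x 60 + 17 = 542.
542 mod 720 = 542 minutes = 9:02.
Now compute the angle at 9:02:
Hour hand: 9 x 30 + 2 x 0.5 = 271 degrees
Minute hand: 2 x 6 = 12 degrees
Difference: |271 - 12| = 259 degrees
Smaller angle: 360 - 259 = 101 degrees

Final answer: 101 degrees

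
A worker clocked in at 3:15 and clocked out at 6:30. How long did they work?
From 3:15 to 6:30:
(6 x 60 + 30) - (3 x 60 + 15) = 390 - 195 = 195 minutes
= 3 hours and 15 minutes

Final answer: 3 hours and 15 minutes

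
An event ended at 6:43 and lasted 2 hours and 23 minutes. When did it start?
Starting time: 6:43 = 403 total minutes past 12:00
Subtracting: 2 hours and 23 minutes = 143 minutes
403 - 143 = 260 minutes
= 4 hours and 20 minutes past 12:00 = 4:20

Final answer: 4:20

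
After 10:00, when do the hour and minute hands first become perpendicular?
At t minutes past 10:00, the hour hand is at 30 x 10 + 0.5t degrees and the minute hand is at 6t degrees.
The smaller angle between them is 90 degrees when |30H - 5.5t| = 90 or |30H - 5.5t| = 270.
With H = 10, solve 30 x 10 - 5.5t = +/- target for each target:
  t = (30 x 10 - 90) / 5.5 = 38.18
  t = (30 x 10 + 90) / 5.5 = 70.91 (outside (0, 60))
  t = (30 x 10 - 270) / 5.5 = 5.45
  t = (30 x 10 + 270) / 5.5 = 103.64 (outside (0, 60))
Valid solutions in (0, 60): {5.45, 38.18} minutes.
First occurrence: t = 5.45 minutes.
The hands are at right angles at 5.45 minutes past 10:00.

Final answer: 5.45 minutes past 10:00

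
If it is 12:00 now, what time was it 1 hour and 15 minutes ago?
Starting time: 12:00 = 0 total minutes past 12:00
Subtracting: 1 hour and 15 minutes = 75 minutes
0 - 75 = -75 (negative, add 12 hours = 720) = 645 minutes
= 10 hours and 45 minutes past 12:00 = 10:45

Final answer: 10:45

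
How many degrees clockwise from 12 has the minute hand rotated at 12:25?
The minute hand moves 6 degrees per minute.
At 12:25: 25 x 6 = 150 degrees

Final answer: 150 degrees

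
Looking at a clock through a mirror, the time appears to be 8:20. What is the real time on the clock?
Reflection across the vertical (12-6) axis maps a hand at angle A degrees to (360 - A) degrees, which sends a reading of T minutes past 12:00 to (720 - T) minutes past 12:00.
Mirror reads 8:20 = 500 minutes past 12:00.
Actual time: (720 - 500) mod 720 = 220 minutes = 3:40.

Final answer: 3:40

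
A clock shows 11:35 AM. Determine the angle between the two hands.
Hour hand position: 11 x 30 + 35 x 0.5 = 347.5 degrees
Minute hand position: 35 x 6 = 210 degrees
Difference: |347.5 - 210| = 137.5 degrees
The angle between the hands is 137.5 degrees

Final answer: 137.5 degrees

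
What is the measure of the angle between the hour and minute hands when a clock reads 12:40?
Hour hand position: 0 x 30 + 40 x 0.5 = 20 degrees
Minute hand position: 40 x 6 = 240 degrees
Difference: |20 - 240| = 220 degrees
Since 220 > 180, the smaller angle is 360 - 220 = 140 degrees

Final answer: 140 degrees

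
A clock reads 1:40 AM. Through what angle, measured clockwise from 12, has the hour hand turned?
The hour hand moves 30 degrees per hour and 0.5 degrees per minute.
At 1:40: (1) x 30 + 40 x 0.5 = 30 + 20 = 50 degrees

Final answer: 50 degrees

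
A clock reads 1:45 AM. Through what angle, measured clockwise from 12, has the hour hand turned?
The hour hand moves 30 degrees per hour and 0.5 degrees per minute.
At 1:45: (1) x 30 + 45 x 0.5 = 30 + 22.5 = 52.5 degrees

Final answer: 52.5 degrees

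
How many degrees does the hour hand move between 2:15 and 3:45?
The hour hand moves 0.5 degrees per minute.
Time elapsed: 3:45 - 2:15 = 90 minutes
Angular displacement: 90 x 0.5 = 45 degrees

Final answer: 45 degrees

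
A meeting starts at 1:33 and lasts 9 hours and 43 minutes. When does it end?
Starting time: 1:33
Adding 43 minutes to 33 minutes: 33 + 43 = 76 minutes = 1 hour and 16 minutes
Adding 9 hours: 1 + 9 + 1 (carry) = 11
Final time: 11:16

Final answer: 11:16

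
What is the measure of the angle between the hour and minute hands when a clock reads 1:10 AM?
Hour hand position: 1 x 30 + 10 x 0.5 = 35 degrees
Minute hand position: 10 x 6 = 60 degrees
Difference: |35 - 60| = 25 degrees
The angle between the hands is 25 degrees

Final answer: 25 degrees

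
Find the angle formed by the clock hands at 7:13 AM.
Hour hand position: 7 x 30 + 13 x 0.5 = 216.5 degrees
Minute hand position: 13 x 6 = 78 degrees
Difference: |216.5 - 78| = 138.5 degrees
The angle between the hands is 138.5 degrees

Final answer: 138.5 degrees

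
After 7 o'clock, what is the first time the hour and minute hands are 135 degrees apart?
At t minutes past 7:00, the hour hand is at 30 x 7 + 0.5t degrees and the minute hand is at 6t degrees.
The smaller angle between them is 135 degrees when |30H - 5.5t| = 135 or |30H - 5.5t| = 225.
With H = 7, solve 30 x 7 - 5.5t = +/- target for each target:
  t = (30 x 7 - 135) / 5.5 = 13.64
  t = (30 x 7 + 135) / 5.5 = 62.73 (outside (0, 60))
  t = (30 x 7 - 225) / 5.5 = -2.73 (outside (0, 60))
  t = (30 x 7 + 225) / 5.5 = 79.09 (outside (0, 60))
Valid solutions in (0, 60): {13.64} minutes.
The first occurrence is t = 13.64 minutes.
The hands form a 135-degree angle at 13.64 minutes past 7:00.

Final answer: 13.64 minutes past 7:00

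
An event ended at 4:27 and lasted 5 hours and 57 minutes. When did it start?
Starting time: 4:27 = 267 total minutes past 12:00
Subtracting: 5 hours and 57 minutes = 357 minutes
267 - 357 = -90 (negative, add 12 hours = 720) = 630 minutes
= 10 hours and 30 minutes past 12:00 = 10:30

Final answer: 10:30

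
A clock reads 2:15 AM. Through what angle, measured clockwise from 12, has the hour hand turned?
The hour hand moves 30 degrees per hour and 0.5 degrees per minute.
At 2:15: (2) x 30 + 15 x 0.5 = 60 + 7.5 = 67.5 degrees

Final answer: 67.5 degrees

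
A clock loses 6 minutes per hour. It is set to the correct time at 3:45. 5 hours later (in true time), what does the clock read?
For every 60 true minutes, the faulty clock advances 60 - 6 = 54 minutes.
True elapsed: 5 hours = 300 minutes.
Faulty clock advances: 300 x 54/60 = 270 minutes (drift: 30 minutes behind).
Shown time: 3:45 + 270 minutes = 8:15.

Final answer: 8:15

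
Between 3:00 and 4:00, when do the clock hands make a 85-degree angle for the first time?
At t minutes past 3:00, the hour hand is at 30 x 3 + 0.5t degrees and the minute hand is at 6t degrees.
The smaller angle between them is 85 degrees when |30H - 5.5t| = 85 or |30H - 5.5t| = 275.
With H = 3, solve 30 x 3 - 5.5t = +/- target for each target:
  t = (30 x 3 - 85) / 5.5 = 0.91
  t = (30 x 3 + 85) / 5.5 = 31.82
  t = (30 x 3 - 275) / 5.5 = -33.64 (outside (0, 60))
  t = (30 x 3 + 275) / 5.5 = 66.36 (outside (0, 60))
Valid solutions in (0, 60): {0.91, 31.82} minutes.
The first occurrence is t = 0.91 minutes.
The hands form a 85-degree angle at 0.91 minutes past 3:00.

Final answer: 0.91 minutes past 3:00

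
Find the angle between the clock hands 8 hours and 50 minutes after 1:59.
First find the time 8 hours and 50 minutes after 1:59.
Total minutes: 1 x 60 + 59 + 8 x 60 + 50 = 649.
649 mod 720 = 649 minutes = 10:49.
Now compute the angle at 10:49:
Hour hand: 10 x 30 + 49 x 0.5 = 324.5 degrees
Minute hand: 49 x 6 = 294 degrees
Difference: |324.5 - 294| = 30.5 degrees
The angle is 30.5 degrees

Final answer: 30.5 degrees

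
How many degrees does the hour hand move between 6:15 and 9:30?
The hour hand moves 0.5 degrees per minute.
Time elapsed: 9:30 - 6:15 = 195 minutes
Angular displacement: 195 x 0.5 = 97.5 degrees

Final answer: 97.5 degrees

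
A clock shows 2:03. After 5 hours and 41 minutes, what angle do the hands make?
First find the time 5 hours and 41 minutes after 2:03.
Total minutes: 2 x 60 + 3 + 5 x 60 + 41 = 464.
464 mod 720 = 464 minutes = 7:44.
Now compute the angle at 7:44:
Hour hand: 7 x 30 + 44 x 0.5 = 232 degrees
Minute hand: 44 x 6 = 264 degrees
Difference: |232 - 264| = 32 degrees
The angle is 32 degrees

Final answer: 32 degrees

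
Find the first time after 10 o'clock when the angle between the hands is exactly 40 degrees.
At t minutes past 10:00, the hour hand is at 30 x 10 + 0.5t degrees and the minute hand is at 6t degrees.
The smaller angle between them is 40 degrees when |30H - 5.5t| = 40 or |30H - 5.5t| = 320.
With H = 10, solve 30 x 10 - 5.5t = +/- target for each target:
  t = (30 x 10 - 40) / 5.5 = 47.27
  t = (30 x 10 + 40) / 5.5 = 61.82 (outside (0, 60))
  t = (30 x 10 - 320) / 5.5 = -3.64 (outside (0, 60))
  t = (30 x 10 + 320) / 5.5 = 112.73 (outside (0, 60))
Valid solutions in (0, 60): {47.27} minutes.
The first occurrence is t = 47.27 minutes.
The hands form a 40-degree angle at 47.27 minutes past 10:00.

Final answer: 47.27 minutes past 10:00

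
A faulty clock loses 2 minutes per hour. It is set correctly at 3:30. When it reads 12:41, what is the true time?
For every 60 true minutes, the faulty clock advances 58 minutes, so 1 faulty-clock minute corresponds to 60/58 true minutes.
From 3:30 to 12:41 on the faulty dial is 551 minutes.
True elapsed: 551 x 60/58 = 570 minutes = 9 hours and 30 minutes.
True time: 3:30 + 9 hours and 30 minutes = 1:00.

Final answer: 1:00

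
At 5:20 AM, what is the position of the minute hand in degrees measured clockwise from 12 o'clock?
The minute hand moves 6 degrees per minute.
At 5:20: 20 x 6 = 120 degrees

Final answer: 120 degrees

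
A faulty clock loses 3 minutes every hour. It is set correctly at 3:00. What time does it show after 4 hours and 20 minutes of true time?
For every 60 true minutes, the faulty clock advances 60 - 3 = 57 minutes.
True elapsed: 4 hours and 20 minutes = 260 minutes.
Faulty clock advances: 260 x 57/60 = 247 minutes (drift: 13 minutes behind).
Shown time: 3:00 + 247 minutes = 7:07.

Final answer: 7:07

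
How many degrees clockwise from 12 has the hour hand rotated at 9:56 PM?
The hour hand moves 30 degrees per hour and 0.5 degrees per minute.
At 9:56: (9) x 30 + 56 x 0.5 = 270 + 28 = 298 degrees

Final answer: 298 degrees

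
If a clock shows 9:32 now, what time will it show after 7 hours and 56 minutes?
Starting time: 9:32
Adding 56 minutes to 32 minutes: 32 + 56 = 88 minutes = 1 hour and 28 minutes
Adding 7 hours: 9 + 7 + 1 (carry) = 17 - 12 = 5
Final time: 5:28

Final answer: 5:28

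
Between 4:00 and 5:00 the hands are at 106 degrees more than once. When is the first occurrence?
At t minutes past 4:00, the hour hand is at 30 x 4 + 0.5t degrees and the minute hand is at 6t degrees.
The smaller angle between them is 106 degrees when |30H - 5.5t| = 106 or |30H - 5.5t| = 254.
With H = 4, solve 30 x 4 - 5.5t = +/- target for each target:
  t = (30 x 4 - 106) / 5.5 = 2.55
  t = (30 x 4 + 106) / 5.5 = 41.09
  t = (30 x 4 - 254) / 5.5 = -24.36 (outside (0, 60))
  t = (30 x 4 + 254) / 5.5 = 68 (outside (0, 60))
Valid solutions in (0, 60): {2.55, 41.09} minutes.
The first occurrence is t = 2.55 minutes.
The hands form a 106-degree angle at 2.55 minutes past 4:00.

Final answer: 2.55 minutes past 4:00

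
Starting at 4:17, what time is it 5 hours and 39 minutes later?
Starting time: 4:17
Adding 39 minutes to 17 minutes: 17 + 39 = 56 minutes
Adding 5 hours: 4 + 5 = 9
Final time: 9:56

Final answer: 9:56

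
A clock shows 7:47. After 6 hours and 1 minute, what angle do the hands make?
First find the time 6 hours and 1 minute after 7:47.
Total minutes: 7 x 60 + 47 + 6 x 60 + 1 = 828.
828 mod 720 = 108 minutes = 1:48.
Now compute the angle at 1:48:
Hour hand: 1 x 30 + 48 x 0.5 = 54 degrees
Minute hand: 48 x 6 = 288 degrees
Difference: |54 - 288| = 234 degrees
Smaller angle: 360 - 234 = 126 degrees

Final answer: 126 degrees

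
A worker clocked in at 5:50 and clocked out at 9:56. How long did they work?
From 5:50 to 9:56:
(9 x 60 + 56) - (5 x 60 + 50) = 596 - 350 = 246 minutes
= 4 hours and 6 minutes

Final answer: 4 hours and 6 minutes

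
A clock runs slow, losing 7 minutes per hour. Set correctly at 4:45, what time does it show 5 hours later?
For every 60 true minutes, the faulty clock advances 60 - 7 = 53 minutes.
True elapsed: 5 hours = 300 minutes.
Faulty clock advances: 300 x 53/60 = 265 minutes (drift: 35 minutes behind).
Shown time: 4:45 + 265 minutes = 9:10.

Final answer: 9:10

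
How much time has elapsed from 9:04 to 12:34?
From 9:04 to 12:34:
(12 x 60 + 34) - (9 x 60 + 4) = 754 - 544 = 210 minutes
= 3 hours and 30 minutes

Final answer: 3 hours and 30 minutes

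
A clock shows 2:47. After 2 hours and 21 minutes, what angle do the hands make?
First find the time 2 hours and 21 minutes after 2:47.
Total minutes: 2 x 60 + 47 + 2 x 60 + 21 = 308.
308 mod 720 = 308 minutes = 5:08.
Now compute the angle at 5:08:
Hour hand: 5 x 30 + 8 x 0.5 = 154 degrees
Minute hand: 8 x 6 = 48 degrees
Difference: |154 - 48| = 106 degrees
The angle is 106 degrees

Final answer: 106 degrees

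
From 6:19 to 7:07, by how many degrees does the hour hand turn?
The hour hand moves 0.5 degrees per minute.
Time elapsed: 7:07 - 6:19 = 48 minutes
Angular displacement: 48 x 0.5 = 24 degrees

Final answer: 24 degrees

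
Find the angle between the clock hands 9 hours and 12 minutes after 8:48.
First find the time 9 hours and 12 minutes after 8:48.
Total minutes: 8 x 60 + 48 + 9 x 60 + 12 = 1080.
1080 mod 720 = 360 minutes = 6:00.
Now compute the angle at 6:00:
Hour hand: 6 x 30 + 0 x 0.5 = 180 degrees
Minute hand: 0 x 6 = 0 degrees
Difference: |180 - 0| = 180 degrees
The angle is 180 degrees

Final answer: 180 degrees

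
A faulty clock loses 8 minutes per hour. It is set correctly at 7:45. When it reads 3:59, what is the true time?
For every 60 true minutes, the faulty clock advances 52 minutes, so 1 faulty-clock minute corresponds to 60/52 true minutes.
From 7:45 to 3:59 on the faulty dial is 494 minutes.
True elapsed: 494 x 60/52 = 570 minutes = 9 hours and 30 minutes.
True time: 7:45 + 9 hours and 30 minutes = 5:15.

Final answer: 5:15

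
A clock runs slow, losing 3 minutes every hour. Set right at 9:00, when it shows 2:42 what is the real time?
For every 60 true minutes, the faulty clock advances 57 minutes, so 1 faulty-clock minute corresponds to 60/57 true minutes.
From 9:00 to 2:42 on the faulty dial is 342 minutes.
True elapsed: 342 x 60/57 = 360 minutes = 6 hours.
True time: 9:00 + 6 hours = 3:00.

Final answer: 3:00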